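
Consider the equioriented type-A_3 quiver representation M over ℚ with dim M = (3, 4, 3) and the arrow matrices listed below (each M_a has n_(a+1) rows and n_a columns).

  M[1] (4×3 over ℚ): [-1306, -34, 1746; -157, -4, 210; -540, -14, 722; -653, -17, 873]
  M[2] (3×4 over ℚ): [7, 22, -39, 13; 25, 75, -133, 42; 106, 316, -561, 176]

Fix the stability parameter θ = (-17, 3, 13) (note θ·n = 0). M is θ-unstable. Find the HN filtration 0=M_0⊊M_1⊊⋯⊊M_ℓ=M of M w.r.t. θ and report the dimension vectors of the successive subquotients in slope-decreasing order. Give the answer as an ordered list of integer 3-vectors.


Via rank(M_{q-1}∘⋯∘M_p): M ≅ I[1,1], I[1,3]^2, I[2,2], I[2,3].
μ_θ-semistable layers: μ^(1)=13; μ^(2)=3; μ^(3)=-17

((0, 0, 3); (0, 4, 0); (3, 0, 0))


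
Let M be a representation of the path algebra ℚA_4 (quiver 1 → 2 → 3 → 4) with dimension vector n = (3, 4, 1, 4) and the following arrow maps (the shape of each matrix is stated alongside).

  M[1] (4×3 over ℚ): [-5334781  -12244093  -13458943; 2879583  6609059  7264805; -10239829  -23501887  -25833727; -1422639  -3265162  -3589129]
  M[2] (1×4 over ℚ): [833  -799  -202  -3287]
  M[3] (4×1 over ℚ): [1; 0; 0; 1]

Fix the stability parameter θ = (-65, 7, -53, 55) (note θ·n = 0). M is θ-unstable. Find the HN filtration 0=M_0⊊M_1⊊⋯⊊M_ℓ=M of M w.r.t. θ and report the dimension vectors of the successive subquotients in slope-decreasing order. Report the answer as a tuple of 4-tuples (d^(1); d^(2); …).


Interval decomposition of M: I[1,1], I[1,2], I[1,4], I[2,2]^2, I[4,4]^3.
HN type (ℓ=4): μ^(1)=55; μ^(2)=7; μ^(3)=-23; μ^(4)=-65

((0, 0, 0, 4); (0, 3, 0, 0); (0, 1, 1, 0); (3, 0, 0, 0))


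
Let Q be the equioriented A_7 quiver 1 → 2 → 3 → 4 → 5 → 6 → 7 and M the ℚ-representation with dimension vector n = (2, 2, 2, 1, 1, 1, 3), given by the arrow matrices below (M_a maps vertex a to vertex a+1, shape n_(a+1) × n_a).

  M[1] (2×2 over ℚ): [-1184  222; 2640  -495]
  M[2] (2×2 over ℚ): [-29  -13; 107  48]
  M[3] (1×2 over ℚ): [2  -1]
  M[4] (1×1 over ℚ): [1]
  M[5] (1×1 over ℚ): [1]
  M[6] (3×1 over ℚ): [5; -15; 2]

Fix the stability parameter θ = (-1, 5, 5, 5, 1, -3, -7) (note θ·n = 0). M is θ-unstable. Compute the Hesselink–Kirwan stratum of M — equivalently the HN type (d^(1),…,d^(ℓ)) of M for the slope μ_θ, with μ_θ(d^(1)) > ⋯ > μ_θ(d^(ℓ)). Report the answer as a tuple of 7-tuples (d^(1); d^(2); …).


Via rank(M_{q-1}∘⋯∘M_p): M ≅ I[1,1], I[1,3], I[2,7], I[7,7]^2.
μ_θ-semistable layers: μ^(1)=5; μ^(2)=1; μ^(3)=-1; μ^(4)=-7

((0, 1, 1, 0, 0, 0, 0); (0, 1, 1, 1, 1, 1, 1); (2, 0, 0, 0, 0, 0, 0); (0, 0, 0, 0, 0, 0, 2))


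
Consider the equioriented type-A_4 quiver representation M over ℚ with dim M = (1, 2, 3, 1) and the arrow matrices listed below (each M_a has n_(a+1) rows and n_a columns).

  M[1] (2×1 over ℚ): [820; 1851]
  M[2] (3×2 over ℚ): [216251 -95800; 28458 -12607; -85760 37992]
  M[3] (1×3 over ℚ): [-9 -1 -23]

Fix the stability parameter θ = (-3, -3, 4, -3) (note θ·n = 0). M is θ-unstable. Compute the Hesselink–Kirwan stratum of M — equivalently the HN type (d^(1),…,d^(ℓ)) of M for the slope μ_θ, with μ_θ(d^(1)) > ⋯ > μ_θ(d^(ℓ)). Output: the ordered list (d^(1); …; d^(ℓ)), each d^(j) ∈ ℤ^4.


Interval decomposition of M: I[1,4], I[2,3], I[3,3].
HN type (ℓ=3): μ^(1)=4; μ^(2)=1/2; μ^(3)=-3

((0, 0, 2, 0); (0, 0, 1, 1); (1, 2, 0, 0))


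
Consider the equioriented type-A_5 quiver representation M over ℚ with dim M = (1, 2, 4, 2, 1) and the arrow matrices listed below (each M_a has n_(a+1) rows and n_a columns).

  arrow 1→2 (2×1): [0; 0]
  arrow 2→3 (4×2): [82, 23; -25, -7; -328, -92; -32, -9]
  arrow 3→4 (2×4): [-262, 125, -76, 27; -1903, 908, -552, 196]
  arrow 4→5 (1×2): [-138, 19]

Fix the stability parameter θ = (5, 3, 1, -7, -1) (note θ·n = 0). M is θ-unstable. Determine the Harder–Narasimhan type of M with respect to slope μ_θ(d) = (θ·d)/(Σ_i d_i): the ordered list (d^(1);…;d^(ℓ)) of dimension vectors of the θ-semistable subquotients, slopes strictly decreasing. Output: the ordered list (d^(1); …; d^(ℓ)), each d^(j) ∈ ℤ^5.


Barcode: M ≅ I[1,1], I[2,4], I[2,5], I[3,3]^2. HN layers by μ_θ (3 steps, strictly decreasing):
  μ^(1)=5; μ^(2)=1; μ^(3)=-1

((1, 0, 0, 0, 0); (0, 0, 2, 0, 0); (0, 2, 2, 2, 1))


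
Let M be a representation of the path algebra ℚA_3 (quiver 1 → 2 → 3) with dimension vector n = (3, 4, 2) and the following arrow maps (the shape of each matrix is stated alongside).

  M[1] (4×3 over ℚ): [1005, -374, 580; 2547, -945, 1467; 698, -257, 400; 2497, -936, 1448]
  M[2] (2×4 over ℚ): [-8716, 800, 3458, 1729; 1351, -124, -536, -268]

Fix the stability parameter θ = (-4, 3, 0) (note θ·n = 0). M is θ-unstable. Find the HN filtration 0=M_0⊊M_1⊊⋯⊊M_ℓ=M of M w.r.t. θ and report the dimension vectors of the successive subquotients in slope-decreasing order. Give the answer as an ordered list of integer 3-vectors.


Via rank(M_{q-1}∘⋯∘M_p): M ≅ I[1,2]^2, I[1,3], I[2,3].
μ_θ-semistable layers: μ^(1)=3; μ^(2)=3/2; μ^(3)=-4

((0, 2, 0); (0, 2, 2); (3, 0, 0))


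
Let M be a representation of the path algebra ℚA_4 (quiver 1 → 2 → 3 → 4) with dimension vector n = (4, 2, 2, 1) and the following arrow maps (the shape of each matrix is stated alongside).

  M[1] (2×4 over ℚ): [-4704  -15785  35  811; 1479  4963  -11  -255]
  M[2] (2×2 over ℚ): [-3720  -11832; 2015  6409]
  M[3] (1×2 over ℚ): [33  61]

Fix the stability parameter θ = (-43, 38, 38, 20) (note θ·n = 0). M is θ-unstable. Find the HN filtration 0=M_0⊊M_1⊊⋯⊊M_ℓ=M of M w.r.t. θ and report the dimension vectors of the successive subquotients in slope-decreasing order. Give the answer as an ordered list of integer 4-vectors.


Barcode: M ≅ I[1,1]^2, I[1,2], I[1,4], I[3,3]. HN layers by μ_θ (3 steps, strictly decreasing):
  μ^(1)=38; μ^(2)=32; μ^(3)=-43

((0, 1, 1, 0); (0, 1, 1, 1); (4, 0, 0, 0))


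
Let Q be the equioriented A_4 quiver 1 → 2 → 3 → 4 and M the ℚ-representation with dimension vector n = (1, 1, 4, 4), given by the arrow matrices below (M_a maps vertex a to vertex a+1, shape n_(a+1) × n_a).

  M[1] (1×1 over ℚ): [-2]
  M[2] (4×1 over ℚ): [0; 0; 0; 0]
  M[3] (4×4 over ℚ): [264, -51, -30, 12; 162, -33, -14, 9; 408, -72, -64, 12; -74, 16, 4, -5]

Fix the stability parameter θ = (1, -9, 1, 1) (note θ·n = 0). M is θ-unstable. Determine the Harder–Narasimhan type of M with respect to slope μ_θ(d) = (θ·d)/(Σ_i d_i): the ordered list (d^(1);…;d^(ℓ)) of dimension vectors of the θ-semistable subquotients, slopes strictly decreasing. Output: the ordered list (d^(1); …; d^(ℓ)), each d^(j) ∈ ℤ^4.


Via rank(M_{q-1}∘⋯∘M_p): M ≅ I[1,2], I[3,3]^2, I[3,4]^2, I[4,4]^2.
μ_θ-semistable layers: μ^(1)=1; μ^(2)=-4

((0, 0, 4, 4); (1, 1, 0, 0))


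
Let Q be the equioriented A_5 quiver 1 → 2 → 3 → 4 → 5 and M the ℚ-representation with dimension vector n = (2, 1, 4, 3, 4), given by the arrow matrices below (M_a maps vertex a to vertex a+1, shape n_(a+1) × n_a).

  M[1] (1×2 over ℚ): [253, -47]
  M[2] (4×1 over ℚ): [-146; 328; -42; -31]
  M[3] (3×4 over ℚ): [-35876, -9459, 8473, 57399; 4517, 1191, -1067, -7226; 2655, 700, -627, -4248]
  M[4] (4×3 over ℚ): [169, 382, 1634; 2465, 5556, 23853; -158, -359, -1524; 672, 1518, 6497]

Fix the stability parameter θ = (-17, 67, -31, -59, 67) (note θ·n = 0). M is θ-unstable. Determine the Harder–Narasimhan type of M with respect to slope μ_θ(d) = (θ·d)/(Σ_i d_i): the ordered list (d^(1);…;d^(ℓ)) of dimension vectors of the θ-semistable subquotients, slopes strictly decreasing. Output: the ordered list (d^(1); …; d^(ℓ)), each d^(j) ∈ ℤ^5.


Interval decomposition of M: I[1,1], I[1,5], I[3,3], I[3,5]^2, I[5,5].
HN type (ℓ=5): μ^(1)=67; μ^(2)=-23/3; μ^(3)=-17; μ^(4)=-31; μ^(5)=-45

((0, 0, 0, 0, 4); (0, 1, 1, 1, 0); (2, 0, 0, 0, 0); (0, 0, 1, 0, 0); (0, 0, 2, 2, 0))


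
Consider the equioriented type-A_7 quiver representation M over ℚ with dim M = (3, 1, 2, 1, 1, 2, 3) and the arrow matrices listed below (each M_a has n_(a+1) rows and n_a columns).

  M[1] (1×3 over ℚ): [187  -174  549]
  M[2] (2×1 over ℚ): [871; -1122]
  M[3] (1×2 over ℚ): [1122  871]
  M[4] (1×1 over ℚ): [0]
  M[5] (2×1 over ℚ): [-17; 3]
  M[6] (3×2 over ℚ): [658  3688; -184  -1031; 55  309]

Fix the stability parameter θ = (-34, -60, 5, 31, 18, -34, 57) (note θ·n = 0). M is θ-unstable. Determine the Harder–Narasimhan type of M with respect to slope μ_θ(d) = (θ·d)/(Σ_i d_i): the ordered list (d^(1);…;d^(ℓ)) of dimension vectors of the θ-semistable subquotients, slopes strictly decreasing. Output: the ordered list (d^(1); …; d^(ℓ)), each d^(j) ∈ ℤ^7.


Via rank(M_{q-1}∘⋯∘M_p): M ≅ I[1,1]^2, I[1,3], I[3,4], I[5,7], I[6,7], I[7,7].
μ_θ-semistable layers: μ^(1)=57; μ^(2)=31; μ^(3)=5; μ^(4)=-8; μ^(5)=-34; μ^(6)=-47

((0, 0, 0, 0, 0, 0, 3); (0, 0, 0, 1, 0, 0, 0); (0, 0, 2, 0, 0, 0, 0); (0, 0, 0, 0, 1, 1, 0); (2, 0, 0, 0, 0, 1, 0); (1, 1, 0, 0, 0, 0, 0))


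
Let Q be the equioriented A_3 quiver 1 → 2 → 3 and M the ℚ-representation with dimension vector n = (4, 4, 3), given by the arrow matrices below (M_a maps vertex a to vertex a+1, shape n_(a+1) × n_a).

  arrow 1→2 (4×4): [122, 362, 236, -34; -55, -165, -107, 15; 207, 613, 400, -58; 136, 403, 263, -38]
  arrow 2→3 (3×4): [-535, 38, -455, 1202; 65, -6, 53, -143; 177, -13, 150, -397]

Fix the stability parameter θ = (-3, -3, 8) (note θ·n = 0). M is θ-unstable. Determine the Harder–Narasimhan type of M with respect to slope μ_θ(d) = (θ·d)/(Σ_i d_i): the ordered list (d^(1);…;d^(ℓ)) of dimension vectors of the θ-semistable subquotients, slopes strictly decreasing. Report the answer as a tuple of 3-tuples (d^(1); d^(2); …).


Interval decomposition of M: I[1,2], I[1,3]^3.
HN type (ℓ=2): μ^(1)=8; μ^(2)=-3

((0, 0, 3); (4, 4, 0))


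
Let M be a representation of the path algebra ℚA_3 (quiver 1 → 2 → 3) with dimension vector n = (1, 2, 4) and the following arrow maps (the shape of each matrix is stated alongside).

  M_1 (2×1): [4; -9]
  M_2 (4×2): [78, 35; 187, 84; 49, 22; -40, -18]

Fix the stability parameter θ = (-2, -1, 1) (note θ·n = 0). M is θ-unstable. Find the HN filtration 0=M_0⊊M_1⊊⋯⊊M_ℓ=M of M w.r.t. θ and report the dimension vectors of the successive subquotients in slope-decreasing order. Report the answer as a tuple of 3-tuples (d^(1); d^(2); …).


Barcode: M ≅ I[1,3], I[2,3], I[3,3]^2. HN layers by μ_θ (3 steps, strictly decreasing):
  μ^(1)=1; μ^(2)=-1; μ^(3)=-2

((0, 0, 4); (0, 2, 0); (1, 0, 0))


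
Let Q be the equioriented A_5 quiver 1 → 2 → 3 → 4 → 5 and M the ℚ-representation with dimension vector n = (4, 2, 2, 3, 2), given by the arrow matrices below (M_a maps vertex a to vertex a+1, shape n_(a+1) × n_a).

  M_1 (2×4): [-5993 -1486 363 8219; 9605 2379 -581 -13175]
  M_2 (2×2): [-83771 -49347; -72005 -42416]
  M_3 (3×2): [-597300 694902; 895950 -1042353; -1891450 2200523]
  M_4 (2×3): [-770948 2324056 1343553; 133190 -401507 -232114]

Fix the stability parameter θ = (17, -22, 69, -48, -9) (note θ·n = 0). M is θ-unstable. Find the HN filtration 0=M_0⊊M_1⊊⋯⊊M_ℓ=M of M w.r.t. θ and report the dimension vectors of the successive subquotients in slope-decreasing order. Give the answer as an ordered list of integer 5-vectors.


Barcode: M ≅ I[1,1]^2, I[1,3], I[1,5], I[4,4], I[4,5]. HN layers by μ_θ (6 steps, strictly decreasing):
  μ^(1)=69; μ^(2)=17; μ^(3)=4; μ^(4)=-5/2; μ^(5)=-9; μ^(6)=-48

((0, 0, 1, 0, 0); (2, 0, 0, 0, 0); (0, 0, 1, 1, 1); (2, 2, 0, 0, 0); (0, 0, 0, 0, 1); (0, 0, 0, 2, 0))


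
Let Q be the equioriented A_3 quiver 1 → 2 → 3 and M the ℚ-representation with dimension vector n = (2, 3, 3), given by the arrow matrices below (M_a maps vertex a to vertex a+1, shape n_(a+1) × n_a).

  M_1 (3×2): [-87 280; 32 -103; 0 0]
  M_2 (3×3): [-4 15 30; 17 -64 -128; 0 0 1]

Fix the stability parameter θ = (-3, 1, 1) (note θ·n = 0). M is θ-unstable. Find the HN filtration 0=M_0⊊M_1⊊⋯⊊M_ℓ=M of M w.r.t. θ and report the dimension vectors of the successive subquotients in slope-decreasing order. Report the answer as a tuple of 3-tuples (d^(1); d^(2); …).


Barcode: M ≅ I[1,3]^2, I[2,3]. HN layers by μ_θ (2 steps, strictly decreasing):
  μ^(1)=1; μ^(2)=-3

((0, 3, 3); (2, 0, 0))


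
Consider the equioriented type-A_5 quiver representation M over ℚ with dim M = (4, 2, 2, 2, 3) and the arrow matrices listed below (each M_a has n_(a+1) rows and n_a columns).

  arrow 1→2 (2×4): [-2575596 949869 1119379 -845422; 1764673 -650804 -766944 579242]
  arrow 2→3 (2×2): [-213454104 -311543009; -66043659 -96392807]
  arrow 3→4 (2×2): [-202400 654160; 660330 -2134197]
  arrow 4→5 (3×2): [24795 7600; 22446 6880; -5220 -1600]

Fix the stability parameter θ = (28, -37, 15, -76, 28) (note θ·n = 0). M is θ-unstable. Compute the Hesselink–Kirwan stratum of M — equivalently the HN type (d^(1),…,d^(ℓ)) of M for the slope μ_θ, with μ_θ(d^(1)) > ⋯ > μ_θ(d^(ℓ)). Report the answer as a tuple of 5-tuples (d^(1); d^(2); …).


Barcode: M ≅ I[1,1]^2, I[1,3], I[1,4], I[4,5], I[5,5]^2. HN layers by μ_θ (5 steps, strictly decreasing):
  μ^(1)=28; μ^(2)=15; μ^(3)=-9/2; μ^(4)=-35/2; μ^(5)=-76

((2, 0, 0, 0, 3); (0, 0, 1, 0, 0); (1, 1, 0, 0, 0); (1, 1, 1, 1, 0); (0, 0, 0, 1, 0))


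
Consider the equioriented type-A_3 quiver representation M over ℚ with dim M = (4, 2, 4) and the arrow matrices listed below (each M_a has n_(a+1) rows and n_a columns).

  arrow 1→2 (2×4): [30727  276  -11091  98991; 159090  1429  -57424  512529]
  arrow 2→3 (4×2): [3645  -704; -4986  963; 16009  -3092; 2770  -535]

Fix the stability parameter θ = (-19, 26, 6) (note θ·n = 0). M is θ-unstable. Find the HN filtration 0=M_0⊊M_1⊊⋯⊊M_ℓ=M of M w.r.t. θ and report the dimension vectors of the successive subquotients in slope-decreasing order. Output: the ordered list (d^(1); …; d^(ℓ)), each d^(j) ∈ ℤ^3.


Barcode: M ≅ I[1,1]^2, I[1,3]^2, I[3,3]^2. HN layers by μ_θ (3 steps, strictly decreasing):
  μ^(1)=16; μ^(2)=6; μ^(3)=-19

((0, 2, 2); (0, 0, 2); (4, 0, 0))


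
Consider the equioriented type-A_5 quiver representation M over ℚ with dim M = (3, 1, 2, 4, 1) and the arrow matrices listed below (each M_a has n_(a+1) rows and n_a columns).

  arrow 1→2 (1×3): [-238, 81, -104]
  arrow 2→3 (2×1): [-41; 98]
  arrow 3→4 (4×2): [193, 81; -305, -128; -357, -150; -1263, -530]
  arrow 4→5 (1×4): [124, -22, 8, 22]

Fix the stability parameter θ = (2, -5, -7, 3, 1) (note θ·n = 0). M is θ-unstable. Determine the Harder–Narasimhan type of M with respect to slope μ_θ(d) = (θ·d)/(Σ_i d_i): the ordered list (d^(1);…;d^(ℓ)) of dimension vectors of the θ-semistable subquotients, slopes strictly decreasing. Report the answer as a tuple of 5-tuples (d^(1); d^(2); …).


Interval decomposition of M: I[1,1]^2, I[1,4], I[3,4], I[4,4], I[4,5].
HN type (ℓ=4): μ^(1)=3; μ^(2)=2; μ^(3)=-10/3; μ^(4)=-7

((0, 0, 0, 3, 0); (2, 0, 0, 1, 1); (1, 1, 1, 0, 0); (0, 0, 1, 0, 0))


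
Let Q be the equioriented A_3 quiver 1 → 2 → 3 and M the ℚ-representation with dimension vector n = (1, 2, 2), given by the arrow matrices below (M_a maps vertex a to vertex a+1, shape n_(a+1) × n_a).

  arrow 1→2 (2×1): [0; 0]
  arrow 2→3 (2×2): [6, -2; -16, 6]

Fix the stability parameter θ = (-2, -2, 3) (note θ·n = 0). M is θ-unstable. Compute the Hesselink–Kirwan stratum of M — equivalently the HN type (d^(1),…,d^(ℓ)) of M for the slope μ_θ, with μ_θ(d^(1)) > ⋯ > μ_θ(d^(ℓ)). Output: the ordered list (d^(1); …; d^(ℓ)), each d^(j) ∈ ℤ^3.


Barcode: M ≅ I[1,1], I[2,3]^2. HN layers by μ_θ (2 steps, strictly decreasing):
  μ^(1)=3; μ^(2)=-2

((0, 0, 2); (1, 2, 0))


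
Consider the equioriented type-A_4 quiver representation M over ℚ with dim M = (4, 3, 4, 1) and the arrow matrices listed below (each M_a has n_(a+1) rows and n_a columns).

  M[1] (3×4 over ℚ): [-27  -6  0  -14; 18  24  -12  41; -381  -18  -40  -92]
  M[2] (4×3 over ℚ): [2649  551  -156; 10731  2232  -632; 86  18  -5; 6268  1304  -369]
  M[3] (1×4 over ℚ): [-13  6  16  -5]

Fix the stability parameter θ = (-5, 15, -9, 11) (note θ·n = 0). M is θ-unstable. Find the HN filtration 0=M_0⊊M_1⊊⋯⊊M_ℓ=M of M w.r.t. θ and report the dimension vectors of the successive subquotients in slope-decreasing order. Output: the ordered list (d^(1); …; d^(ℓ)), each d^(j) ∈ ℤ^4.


Interval decomposition of M: I[1,1]^2, I[1,3], I[1,4], I[2,3], I[3,3].
HN type (ℓ=4): μ^(1)=11; μ^(2)=3; μ^(3)=-5; μ^(4)=-9

((0, 0, 0, 1); (0, 3, 3, 0); (4, 0, 0, 0); (0, 0, 1, 0))


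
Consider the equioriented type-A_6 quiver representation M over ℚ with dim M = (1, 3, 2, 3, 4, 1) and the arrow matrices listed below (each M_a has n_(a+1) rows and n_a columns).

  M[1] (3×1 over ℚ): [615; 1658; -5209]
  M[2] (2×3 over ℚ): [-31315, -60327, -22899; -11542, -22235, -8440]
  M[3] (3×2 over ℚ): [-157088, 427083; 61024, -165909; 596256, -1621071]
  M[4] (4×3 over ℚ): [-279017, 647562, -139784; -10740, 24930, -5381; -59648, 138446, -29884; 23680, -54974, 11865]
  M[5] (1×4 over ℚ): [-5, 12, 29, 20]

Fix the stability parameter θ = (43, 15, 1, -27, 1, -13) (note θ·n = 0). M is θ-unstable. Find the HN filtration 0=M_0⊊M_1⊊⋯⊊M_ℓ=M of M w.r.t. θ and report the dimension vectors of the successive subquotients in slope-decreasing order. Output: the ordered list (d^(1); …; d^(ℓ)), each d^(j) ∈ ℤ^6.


Via rank(M_{q-1}∘⋯∘M_p): M ≅ I[1,2], I[2,3], I[2,6], I[4,5]^2, I[5,5].
μ_θ-semistable layers: μ^(1)=29; μ^(2)=8; μ^(3)=1; μ^(4)=-23/5; μ^(5)=-27

((1, 1, 0, 0, 0, 0); (0, 1, 1, 0, 0, 0); (0, 0, 0, 0, 3, 0); (0, 1, 1, 1, 1, 1); (0, 0, 0, 2, 0, 0))


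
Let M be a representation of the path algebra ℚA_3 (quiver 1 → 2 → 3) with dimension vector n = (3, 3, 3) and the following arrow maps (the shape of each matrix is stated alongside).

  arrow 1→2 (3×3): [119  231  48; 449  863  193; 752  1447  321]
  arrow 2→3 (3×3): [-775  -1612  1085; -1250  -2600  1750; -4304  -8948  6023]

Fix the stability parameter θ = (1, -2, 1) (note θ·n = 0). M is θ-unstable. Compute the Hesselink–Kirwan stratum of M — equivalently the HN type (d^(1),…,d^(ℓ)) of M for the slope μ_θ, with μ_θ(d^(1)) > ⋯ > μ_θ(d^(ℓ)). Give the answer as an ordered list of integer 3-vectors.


Via rank(M_{q-1}∘⋯∘M_p): M ≅ I[1,2], I[1,3]^2, I[3,3].
μ_θ-semistable layers: μ^(1)=1; μ^(2)=-1/2

((0, 0, 3); (3, 3, 0))


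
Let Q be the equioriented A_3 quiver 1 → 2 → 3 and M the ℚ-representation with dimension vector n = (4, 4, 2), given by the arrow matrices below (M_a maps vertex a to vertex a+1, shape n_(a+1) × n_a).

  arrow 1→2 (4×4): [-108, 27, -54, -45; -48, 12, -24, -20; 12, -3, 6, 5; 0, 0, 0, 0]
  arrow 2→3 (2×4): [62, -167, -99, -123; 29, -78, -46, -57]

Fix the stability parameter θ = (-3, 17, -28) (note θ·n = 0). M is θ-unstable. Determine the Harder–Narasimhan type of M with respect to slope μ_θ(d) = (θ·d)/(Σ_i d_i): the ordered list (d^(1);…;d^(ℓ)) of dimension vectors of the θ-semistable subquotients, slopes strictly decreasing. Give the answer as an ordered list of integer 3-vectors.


Via rank(M_{q-1}∘⋯∘M_p): M ≅ I[1,1]^3, I[1,3], I[2,2]^2, I[2,3].
μ_θ-semistable layers: μ^(1)=17; μ^(2)=-3; μ^(3)=-14/3; μ^(4)=-11/2

((0, 2, 0); (3, 0, 0); (1, 1, 1); (0, 1, 1))


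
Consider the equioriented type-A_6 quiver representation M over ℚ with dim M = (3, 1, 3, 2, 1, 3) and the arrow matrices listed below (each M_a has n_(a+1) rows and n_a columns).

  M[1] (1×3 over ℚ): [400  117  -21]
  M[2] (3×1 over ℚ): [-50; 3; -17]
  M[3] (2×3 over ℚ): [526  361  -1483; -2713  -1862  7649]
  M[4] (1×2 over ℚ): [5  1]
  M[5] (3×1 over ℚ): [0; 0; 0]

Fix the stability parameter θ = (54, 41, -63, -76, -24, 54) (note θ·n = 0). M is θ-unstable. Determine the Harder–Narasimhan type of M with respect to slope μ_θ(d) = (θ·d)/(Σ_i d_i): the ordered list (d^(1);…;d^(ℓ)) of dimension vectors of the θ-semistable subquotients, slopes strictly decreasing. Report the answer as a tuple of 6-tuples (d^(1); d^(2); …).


Barcode: M ≅ I[1,1]^2, I[1,5], I[3,3], I[3,4], I[6,6]^3. HN layers by μ_θ (4 steps, strictly decreasing):
  μ^(1)=54; μ^(2)=-68/5; μ^(3)=-63; μ^(4)=-139/2

((2, 0, 0, 0, 0, 3); (1, 1, 1, 1, 1, 0); (0, 0, 1, 0, 0, 0); (0, 0, 1, 1, 0, 0))


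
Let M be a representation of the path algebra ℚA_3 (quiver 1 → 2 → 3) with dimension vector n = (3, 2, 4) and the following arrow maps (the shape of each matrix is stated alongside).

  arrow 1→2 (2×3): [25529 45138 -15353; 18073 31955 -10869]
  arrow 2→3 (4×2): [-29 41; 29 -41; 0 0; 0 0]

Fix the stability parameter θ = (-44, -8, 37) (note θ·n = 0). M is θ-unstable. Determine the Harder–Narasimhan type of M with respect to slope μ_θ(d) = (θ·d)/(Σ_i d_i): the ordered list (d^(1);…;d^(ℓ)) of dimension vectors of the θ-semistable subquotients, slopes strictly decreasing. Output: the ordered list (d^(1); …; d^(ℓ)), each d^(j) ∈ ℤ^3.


Interval decomposition of M: I[1,1], I[1,2], I[1,3], I[3,3]^3.
HN type (ℓ=3): μ^(1)=37; μ^(2)=-8; μ^(3)=-44

((0, 0, 4); (0, 2, 0); (3, 0, 0))


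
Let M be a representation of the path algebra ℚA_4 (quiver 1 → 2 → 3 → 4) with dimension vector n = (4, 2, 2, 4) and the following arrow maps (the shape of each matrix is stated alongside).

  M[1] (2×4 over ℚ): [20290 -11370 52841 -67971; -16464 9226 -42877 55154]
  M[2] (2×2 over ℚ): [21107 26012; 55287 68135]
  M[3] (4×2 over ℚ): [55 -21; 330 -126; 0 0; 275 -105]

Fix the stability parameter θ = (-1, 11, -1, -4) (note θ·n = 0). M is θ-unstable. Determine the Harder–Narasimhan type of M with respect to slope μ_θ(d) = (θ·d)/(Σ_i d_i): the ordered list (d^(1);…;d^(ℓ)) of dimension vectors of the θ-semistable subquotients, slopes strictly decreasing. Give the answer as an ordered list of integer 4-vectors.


Barcode: M ≅ I[1,1]^2, I[1,3], I[1,4], I[4,4]^3. HN layers by μ_θ (4 steps, strictly decreasing):
  μ^(1)=5; μ^(2)=2; μ^(3)=-1; μ^(4)=-4

((0, 1, 1, 0); (0, 1, 1, 1); (4, 0, 0, 0); (0, 0, 0, 3))


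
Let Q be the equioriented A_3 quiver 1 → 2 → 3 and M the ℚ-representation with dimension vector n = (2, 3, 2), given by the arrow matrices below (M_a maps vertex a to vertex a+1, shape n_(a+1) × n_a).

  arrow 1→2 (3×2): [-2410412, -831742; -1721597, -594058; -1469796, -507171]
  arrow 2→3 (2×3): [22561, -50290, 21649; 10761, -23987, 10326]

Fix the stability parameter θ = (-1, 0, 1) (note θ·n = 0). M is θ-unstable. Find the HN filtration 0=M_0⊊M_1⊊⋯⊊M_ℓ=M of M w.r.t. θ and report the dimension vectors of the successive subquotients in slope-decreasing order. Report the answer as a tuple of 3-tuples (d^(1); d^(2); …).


Interval decomposition of M: I[1,3]^2, I[2,2].
HN type (ℓ=3): μ^(1)=1; μ^(2)=0; μ^(3)=-1

((0, 0, 2); (0, 3, 0); (2, 0, 0))


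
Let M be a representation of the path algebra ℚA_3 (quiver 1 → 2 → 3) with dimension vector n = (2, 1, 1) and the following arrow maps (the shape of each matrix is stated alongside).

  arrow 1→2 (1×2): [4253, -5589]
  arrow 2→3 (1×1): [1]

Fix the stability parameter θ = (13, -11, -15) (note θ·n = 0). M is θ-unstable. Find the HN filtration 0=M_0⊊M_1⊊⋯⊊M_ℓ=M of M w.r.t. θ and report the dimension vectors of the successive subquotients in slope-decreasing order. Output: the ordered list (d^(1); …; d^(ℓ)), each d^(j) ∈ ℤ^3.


Via rank(M_{q-1}∘⋯∘M_p): M ≅ I[1,1], I[1,3].
μ_θ-semistable layers: μ^(1)=13; μ^(2)=-13/3

((1, 0, 0); (1, 1, 1))


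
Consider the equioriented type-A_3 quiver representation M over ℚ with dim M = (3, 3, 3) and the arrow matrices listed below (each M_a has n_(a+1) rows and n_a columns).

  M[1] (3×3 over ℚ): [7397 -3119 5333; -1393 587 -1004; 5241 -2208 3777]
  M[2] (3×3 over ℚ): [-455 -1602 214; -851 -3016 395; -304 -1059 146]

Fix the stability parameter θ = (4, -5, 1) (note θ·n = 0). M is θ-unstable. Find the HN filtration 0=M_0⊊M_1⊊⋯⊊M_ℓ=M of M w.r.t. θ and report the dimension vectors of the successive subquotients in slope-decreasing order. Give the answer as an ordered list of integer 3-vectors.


Via rank(M_{q-1}∘⋯∘M_p): M ≅ I[1,3]^3.
μ_θ-semistable layers: μ^(1)=1; μ^(2)=-1/2

((0, 0, 3); (3, 3, 0))


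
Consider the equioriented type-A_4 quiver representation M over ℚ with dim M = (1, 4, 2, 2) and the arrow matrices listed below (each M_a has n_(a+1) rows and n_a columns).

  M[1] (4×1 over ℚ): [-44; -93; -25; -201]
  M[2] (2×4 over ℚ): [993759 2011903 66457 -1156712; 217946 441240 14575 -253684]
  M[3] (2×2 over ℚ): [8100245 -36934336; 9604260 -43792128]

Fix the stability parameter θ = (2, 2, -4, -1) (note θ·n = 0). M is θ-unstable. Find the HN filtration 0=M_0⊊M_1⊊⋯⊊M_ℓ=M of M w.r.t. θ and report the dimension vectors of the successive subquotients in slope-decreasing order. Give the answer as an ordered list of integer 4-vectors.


Via rank(M_{q-1}∘⋯∘M_p): M ≅ I[1,3], I[2,2]^2, I[2,4], I[4,4].
μ_θ-semistable layers: μ^(1)=2; μ^(2)=0; μ^(3)=-1

((0, 2, 0, 0); (1, 1, 1, 0); (0, 1, 1, 2))


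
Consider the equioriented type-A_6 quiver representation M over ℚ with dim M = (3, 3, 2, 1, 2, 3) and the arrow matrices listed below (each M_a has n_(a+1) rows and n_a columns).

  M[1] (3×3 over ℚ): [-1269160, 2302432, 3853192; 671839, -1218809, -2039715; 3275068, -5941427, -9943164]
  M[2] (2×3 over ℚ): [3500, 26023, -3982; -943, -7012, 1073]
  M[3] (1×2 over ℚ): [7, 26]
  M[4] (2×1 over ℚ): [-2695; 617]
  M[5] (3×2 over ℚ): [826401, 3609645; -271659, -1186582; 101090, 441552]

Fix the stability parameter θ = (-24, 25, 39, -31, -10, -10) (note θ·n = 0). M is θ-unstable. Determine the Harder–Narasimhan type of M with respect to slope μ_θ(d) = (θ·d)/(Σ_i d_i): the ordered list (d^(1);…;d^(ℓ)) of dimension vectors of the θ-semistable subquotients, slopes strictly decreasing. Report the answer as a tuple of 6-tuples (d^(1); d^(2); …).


Barcode: M ≅ I[1,1], I[1,3], I[1,6], I[2,2], I[5,6], I[6,6]. HN layers by μ_θ (5 steps, strictly decreasing):
  μ^(1)=39; μ^(2)=25; μ^(3)=13/5; μ^(4)=-10; μ^(5)=-24

((0, 0, 1, 0, 0, 0); (0, 2, 0, 0, 0, 0); (0, 1, 1, 1, 1, 1); (0, 0, 0, 0, 1, 2); (3, 0, 0, 0, 0, 0))


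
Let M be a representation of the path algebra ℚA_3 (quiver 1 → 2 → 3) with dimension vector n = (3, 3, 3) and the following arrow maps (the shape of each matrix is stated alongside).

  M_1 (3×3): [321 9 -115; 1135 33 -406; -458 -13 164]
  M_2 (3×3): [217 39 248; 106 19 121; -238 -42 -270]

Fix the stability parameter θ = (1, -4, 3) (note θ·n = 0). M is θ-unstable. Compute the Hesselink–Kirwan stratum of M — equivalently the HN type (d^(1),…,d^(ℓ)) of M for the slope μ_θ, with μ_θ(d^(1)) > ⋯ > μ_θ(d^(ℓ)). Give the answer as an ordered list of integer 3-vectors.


Interval decomposition of M: I[1,3]^3.
HN type (ℓ=2): μ^(1)=3; μ^(2)=-3/2

((0, 0, 3); (3, 3, 0))


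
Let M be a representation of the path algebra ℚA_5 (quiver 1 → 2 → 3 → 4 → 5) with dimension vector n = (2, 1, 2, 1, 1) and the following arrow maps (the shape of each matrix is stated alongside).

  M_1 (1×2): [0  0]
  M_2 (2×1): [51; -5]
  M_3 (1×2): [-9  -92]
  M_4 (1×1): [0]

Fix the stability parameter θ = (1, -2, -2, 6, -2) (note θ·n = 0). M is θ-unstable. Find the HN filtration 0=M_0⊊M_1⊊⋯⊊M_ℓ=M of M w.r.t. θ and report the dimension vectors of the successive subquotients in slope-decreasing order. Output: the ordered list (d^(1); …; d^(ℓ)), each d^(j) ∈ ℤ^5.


Interval decomposition of M: I[1,1]^2, I[2,4], I[3,3], I[5,5].
HN type (ℓ=3): μ^(1)=6; μ^(2)=1; μ^(3)=-2

((0, 0, 0, 1, 0); (2, 0, 0, 0, 0); (0, 1, 2, 0, 1))


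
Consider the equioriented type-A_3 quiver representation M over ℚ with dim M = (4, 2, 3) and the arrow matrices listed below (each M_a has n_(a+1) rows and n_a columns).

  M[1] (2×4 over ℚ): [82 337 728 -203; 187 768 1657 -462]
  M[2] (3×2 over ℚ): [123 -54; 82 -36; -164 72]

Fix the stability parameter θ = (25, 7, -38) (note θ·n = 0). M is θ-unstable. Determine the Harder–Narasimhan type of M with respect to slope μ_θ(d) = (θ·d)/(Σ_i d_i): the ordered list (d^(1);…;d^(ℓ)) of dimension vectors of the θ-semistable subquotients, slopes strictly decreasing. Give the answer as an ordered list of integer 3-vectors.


Via rank(M_{q-1}∘⋯∘M_p): M ≅ I[1,1]^2, I[1,2], I[1,3], I[3,3]^2.
μ_θ-semistable layers: μ^(1)=25; μ^(2)=16; μ^(3)=-2; μ^(4)=-38

((2, 0, 0); (1, 1, 0); (1, 1, 1); (0, 0, 2))


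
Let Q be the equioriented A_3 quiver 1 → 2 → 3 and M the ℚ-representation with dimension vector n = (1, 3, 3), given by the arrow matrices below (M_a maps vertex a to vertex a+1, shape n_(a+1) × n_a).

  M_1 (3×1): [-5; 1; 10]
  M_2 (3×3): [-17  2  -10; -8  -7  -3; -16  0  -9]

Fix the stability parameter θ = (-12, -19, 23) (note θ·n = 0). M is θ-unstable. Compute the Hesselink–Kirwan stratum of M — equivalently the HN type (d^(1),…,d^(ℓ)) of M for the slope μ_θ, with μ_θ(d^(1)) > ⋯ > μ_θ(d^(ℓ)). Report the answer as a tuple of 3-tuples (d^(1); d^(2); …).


Via rank(M_{q-1}∘⋯∘M_p): M ≅ I[1,3], I[2,3]^2.
μ_θ-semistable layers: μ^(1)=23; μ^(2)=-31/2; μ^(3)=-19

((0, 0, 3); (1, 1, 0); (0, 2, 0))


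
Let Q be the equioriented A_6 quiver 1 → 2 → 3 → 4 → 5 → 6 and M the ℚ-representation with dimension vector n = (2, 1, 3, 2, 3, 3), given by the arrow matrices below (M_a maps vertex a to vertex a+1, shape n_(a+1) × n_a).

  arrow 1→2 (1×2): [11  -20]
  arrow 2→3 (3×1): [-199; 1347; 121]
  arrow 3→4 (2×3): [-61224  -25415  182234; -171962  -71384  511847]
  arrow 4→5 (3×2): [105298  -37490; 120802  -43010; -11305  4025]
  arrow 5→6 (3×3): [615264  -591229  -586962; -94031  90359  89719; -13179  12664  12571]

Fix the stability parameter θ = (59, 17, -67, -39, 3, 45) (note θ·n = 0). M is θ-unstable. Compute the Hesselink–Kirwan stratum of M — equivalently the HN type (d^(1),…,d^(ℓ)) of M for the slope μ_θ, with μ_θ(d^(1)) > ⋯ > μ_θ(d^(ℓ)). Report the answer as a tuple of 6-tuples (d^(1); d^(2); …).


Interval decomposition of M: I[1,1], I[1,4], I[3,3], I[3,6], I[5,6]^2.
HN type (ℓ=6): μ^(1)=59; μ^(2)=45; μ^(3)=3; μ^(4)=-15/2; μ^(5)=-39; μ^(6)=-67

((1, 0, 0, 0, 0, 0); (0, 0, 0, 0, 0, 3); (0, 0, 0, 0, 3, 0); (1, 1, 1, 1, 0, 0); (0, 0, 0, 1, 0, 0); (0, 0, 2, 0, 0, 0))


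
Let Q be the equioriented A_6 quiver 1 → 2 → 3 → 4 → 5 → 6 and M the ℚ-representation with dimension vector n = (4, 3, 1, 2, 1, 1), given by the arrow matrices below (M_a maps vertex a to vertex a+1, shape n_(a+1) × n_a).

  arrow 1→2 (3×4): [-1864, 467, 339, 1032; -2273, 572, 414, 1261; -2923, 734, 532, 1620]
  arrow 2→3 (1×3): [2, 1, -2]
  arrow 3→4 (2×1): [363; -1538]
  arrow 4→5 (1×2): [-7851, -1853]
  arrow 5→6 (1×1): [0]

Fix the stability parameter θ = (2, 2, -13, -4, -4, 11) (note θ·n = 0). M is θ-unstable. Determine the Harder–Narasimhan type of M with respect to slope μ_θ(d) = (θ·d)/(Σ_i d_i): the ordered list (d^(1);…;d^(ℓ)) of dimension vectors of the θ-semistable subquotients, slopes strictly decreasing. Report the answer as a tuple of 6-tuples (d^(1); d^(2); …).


Via rank(M_{q-1}∘⋯∘M_p): M ≅ I[1,1], I[1,2]^2, I[1,5], I[4,4], I[6,6].
μ_θ-semistable layers: μ^(1)=11; μ^(2)=2; μ^(3)=-17/5; μ^(4)=-4

((0, 0, 0, 0, 0, 1); (3, 2, 0, 0, 0, 0); (1, 1, 1, 1, 1, 0); (0, 0, 0, 1, 0, 0))


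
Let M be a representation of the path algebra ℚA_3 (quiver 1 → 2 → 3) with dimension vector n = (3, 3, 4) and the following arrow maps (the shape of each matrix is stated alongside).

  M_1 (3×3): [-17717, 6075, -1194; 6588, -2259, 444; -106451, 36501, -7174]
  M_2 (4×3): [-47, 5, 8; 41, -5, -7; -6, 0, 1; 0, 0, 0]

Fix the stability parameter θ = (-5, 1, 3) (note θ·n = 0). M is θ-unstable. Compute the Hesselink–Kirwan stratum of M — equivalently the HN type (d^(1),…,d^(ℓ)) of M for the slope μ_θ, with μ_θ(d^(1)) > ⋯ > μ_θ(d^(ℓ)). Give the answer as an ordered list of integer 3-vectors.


Via rank(M_{q-1}∘⋯∘M_p): M ≅ I[1,1], I[1,3]^2, I[2,2], I[3,3]^2.
μ_θ-semistable layers: μ^(1)=3; μ^(2)=1; μ^(3)=-5

((0, 0, 4); (0, 3, 0); (3, 0, 0))


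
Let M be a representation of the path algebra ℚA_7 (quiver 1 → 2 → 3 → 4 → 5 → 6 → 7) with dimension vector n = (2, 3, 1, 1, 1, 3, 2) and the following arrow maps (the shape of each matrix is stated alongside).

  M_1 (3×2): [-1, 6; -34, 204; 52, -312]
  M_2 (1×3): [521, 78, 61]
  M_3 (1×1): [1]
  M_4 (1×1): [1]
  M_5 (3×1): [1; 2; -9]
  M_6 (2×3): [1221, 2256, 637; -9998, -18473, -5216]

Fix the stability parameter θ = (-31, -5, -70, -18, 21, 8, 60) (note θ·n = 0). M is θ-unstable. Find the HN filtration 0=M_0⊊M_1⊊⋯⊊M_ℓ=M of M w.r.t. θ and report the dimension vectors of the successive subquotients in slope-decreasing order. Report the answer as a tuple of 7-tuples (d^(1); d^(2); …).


Via rank(M_{q-1}∘⋯∘M_p): M ≅ I[1,1], I[1,6], I[2,2]^2, I[6,7]^2.
μ_θ-semistable layers: μ^(1)=60; μ^(2)=29/2; μ^(3)=8; μ^(4)=-5; μ^(5)=-18; μ^(6)=-31; μ^(7)=-106/3

((0, 0, 0, 0, 0, 0, 2); (0, 0, 0, 0, 1, 1, 0); (0, 0, 0, 0, 0, 2, 0); (0, 2, 0, 0, 0, 0, 0); (0, 0, 0, 1, 0, 0, 0); (1, 0, 0, 0, 0, 0, 0); (1, 1, 1, 0, 0, 0, 0))


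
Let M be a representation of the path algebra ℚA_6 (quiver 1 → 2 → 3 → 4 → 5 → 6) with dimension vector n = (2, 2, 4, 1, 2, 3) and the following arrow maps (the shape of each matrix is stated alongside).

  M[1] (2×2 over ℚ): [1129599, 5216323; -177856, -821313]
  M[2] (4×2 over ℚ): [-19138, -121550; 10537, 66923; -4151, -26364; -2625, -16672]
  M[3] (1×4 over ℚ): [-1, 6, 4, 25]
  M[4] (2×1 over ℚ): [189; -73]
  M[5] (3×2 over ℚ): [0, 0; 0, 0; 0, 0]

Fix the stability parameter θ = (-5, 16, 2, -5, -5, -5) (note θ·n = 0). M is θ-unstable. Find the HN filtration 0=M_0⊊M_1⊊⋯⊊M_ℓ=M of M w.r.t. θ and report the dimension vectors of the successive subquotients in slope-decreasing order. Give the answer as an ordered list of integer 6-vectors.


Interval decomposition of M: I[1,3], I[1,5], I[3,3]^2, I[5,5], I[6,6]^3.
HN type (ℓ=3): μ^(1)=9; μ^(2)=2; μ^(3)=-5

((0, 1, 1, 0, 0, 0); (0, 1, 3, 1, 1, 0); (2, 0, 0, 0, 1, 3))


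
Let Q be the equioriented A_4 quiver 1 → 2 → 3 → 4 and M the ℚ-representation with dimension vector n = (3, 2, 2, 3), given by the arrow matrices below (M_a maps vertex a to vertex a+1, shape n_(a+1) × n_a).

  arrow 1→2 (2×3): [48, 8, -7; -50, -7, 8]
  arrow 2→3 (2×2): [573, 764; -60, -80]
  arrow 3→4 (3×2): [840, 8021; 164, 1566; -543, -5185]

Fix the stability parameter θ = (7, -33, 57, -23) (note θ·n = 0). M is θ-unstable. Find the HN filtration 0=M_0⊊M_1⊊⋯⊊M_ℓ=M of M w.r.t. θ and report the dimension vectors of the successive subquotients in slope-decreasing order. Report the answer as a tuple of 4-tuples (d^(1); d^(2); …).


Via rank(M_{q-1}∘⋯∘M_p): M ≅ I[1,1], I[1,2], I[1,4], I[3,4], I[4,4].
μ_θ-semistable layers: μ^(1)=17; μ^(2)=7; μ^(3)=-13; μ^(4)=-23

((0, 0, 2, 2); (1, 0, 0, 0); (2, 2, 0, 0); (0, 0, 0, 1))


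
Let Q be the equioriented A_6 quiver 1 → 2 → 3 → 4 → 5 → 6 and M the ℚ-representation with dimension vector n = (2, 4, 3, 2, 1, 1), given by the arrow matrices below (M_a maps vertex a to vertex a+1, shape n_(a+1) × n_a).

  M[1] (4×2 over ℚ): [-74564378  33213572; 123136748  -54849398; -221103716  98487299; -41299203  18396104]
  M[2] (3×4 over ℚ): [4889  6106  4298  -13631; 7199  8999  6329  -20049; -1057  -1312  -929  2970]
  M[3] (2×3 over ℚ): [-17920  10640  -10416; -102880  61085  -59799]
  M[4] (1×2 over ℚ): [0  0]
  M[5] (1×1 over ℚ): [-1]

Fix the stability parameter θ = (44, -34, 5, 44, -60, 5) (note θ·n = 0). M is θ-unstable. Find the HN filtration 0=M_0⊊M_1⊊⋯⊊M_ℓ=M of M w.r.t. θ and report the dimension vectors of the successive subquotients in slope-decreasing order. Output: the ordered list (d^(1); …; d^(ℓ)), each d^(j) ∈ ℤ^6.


Via rank(M_{q-1}∘⋯∘M_p): M ≅ I[1,3], I[1,4], I[2,2], I[2,3], I[4,4], I[5,6].
μ_θ-semistable layers: μ^(1)=44; μ^(2)=5; μ^(3)=-34; μ^(4)=-60

((0, 0, 0, 2, 0, 0); (2, 2, 3, 0, 0, 1); (0, 2, 0, 0, 0, 0); (0, 0, 0, 0, 1, 0))


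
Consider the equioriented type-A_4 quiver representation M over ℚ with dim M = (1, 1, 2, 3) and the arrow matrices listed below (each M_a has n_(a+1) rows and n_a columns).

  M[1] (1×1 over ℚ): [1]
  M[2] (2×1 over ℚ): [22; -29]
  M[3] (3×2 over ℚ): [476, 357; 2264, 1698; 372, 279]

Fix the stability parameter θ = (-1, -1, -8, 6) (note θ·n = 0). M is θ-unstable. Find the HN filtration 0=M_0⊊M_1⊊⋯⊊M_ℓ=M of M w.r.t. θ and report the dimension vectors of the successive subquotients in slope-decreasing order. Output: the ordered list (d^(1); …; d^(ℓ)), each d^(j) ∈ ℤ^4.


Via rank(M_{q-1}∘⋯∘M_p): M ≅ I[1,4], I[3,3], I[4,4]^2.
μ_θ-semistable layers: μ^(1)=6; μ^(2)=-10/3; μ^(3)=-8

((0, 0, 0, 3); (1, 1, 1, 0); (0, 0, 1, 0))


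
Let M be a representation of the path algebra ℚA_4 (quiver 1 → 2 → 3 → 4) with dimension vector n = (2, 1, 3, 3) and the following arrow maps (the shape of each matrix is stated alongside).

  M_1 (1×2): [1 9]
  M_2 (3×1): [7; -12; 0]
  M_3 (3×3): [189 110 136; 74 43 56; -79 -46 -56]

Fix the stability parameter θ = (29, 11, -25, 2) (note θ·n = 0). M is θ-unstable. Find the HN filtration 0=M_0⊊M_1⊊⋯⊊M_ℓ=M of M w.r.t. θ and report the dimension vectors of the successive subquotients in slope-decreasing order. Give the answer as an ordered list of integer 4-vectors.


Interval decomposition of M: I[1,1], I[1,4], I[3,3], I[3,4], I[4,4].
HN type (ℓ=4): μ^(1)=29; μ^(2)=17/4; μ^(3)=2; μ^(4)=-25

((1, 0, 0, 0); (1, 1, 1, 1); (0, 0, 0, 2); (0, 0, 2, 0))


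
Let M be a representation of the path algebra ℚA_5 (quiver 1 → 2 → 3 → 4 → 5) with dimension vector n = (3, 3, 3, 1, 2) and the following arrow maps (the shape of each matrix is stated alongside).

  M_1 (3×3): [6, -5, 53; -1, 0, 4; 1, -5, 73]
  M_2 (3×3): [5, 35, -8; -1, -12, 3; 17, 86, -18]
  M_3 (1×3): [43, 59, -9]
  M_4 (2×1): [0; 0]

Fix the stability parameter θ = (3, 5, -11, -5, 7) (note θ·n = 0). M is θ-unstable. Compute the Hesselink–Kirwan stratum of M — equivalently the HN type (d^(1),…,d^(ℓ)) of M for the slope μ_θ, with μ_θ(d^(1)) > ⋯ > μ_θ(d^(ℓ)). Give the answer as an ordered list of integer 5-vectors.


Barcode: M ≅ I[1,1], I[1,3], I[1,4], I[2,3], I[5,5]^2. HN layers by μ_θ (5 steps, strictly decreasing):
  μ^(1)=7; μ^(2)=3; μ^(3)=-1; μ^(4)=-2; μ^(5)=-3

((0, 0, 0, 0, 2); (1, 0, 0, 0, 0); (1, 1, 1, 0, 0); (1, 1, 1, 1, 0); (0, 1, 1, 0, 0))


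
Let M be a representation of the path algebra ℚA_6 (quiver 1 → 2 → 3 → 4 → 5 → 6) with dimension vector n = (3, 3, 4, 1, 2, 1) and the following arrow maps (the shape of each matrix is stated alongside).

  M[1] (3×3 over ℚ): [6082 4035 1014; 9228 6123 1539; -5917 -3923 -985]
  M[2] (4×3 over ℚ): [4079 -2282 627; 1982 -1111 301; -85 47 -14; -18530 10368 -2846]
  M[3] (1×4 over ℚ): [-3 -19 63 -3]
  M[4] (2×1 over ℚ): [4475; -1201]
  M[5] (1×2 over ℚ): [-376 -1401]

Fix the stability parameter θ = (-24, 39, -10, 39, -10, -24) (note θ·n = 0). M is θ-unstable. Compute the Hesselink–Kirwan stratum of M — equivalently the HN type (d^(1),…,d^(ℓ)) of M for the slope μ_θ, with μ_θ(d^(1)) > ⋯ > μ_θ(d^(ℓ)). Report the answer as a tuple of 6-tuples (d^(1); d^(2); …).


Interval decomposition of M: I[1,2], I[1,3], I[1,6], I[3,3]^2, I[5,5].
HN type (ℓ=5): μ^(1)=39; μ^(2)=29/2; μ^(3)=34/5; μ^(4)=-10; μ^(5)=-24

((0, 1, 0, 0, 0, 0); (0, 1, 1, 0, 0, 0); (0, 1, 1, 1, 1, 1); (0, 0, 2, 0, 1, 0); (3, 0, 0, 0, 0, 0))
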